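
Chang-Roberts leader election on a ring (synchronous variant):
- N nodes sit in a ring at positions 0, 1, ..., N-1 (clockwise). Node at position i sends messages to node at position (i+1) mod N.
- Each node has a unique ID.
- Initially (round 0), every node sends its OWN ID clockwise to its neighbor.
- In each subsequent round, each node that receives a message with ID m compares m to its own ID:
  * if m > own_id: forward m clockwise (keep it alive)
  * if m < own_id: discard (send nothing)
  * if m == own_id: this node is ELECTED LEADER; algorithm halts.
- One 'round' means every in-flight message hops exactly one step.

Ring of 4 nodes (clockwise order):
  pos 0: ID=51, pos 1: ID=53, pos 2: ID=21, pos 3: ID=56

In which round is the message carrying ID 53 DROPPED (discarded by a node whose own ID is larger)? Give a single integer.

Round 1: pos1(id53) recv 51: drop; pos2(id21) recv 53: fwd; pos3(id56) recv 21: drop; pos0(id51) recv 56: fwd
Round 2: pos3(id56) recv 53: drop; pos1(id53) recv 56: fwd
Round 3: pos2(id21) recv 56: fwd
Round 4: pos3(id56) recv 56: ELECTED
Message ID 53 originates at pos 1; dropped at pos 3 in round 2

Answer: 2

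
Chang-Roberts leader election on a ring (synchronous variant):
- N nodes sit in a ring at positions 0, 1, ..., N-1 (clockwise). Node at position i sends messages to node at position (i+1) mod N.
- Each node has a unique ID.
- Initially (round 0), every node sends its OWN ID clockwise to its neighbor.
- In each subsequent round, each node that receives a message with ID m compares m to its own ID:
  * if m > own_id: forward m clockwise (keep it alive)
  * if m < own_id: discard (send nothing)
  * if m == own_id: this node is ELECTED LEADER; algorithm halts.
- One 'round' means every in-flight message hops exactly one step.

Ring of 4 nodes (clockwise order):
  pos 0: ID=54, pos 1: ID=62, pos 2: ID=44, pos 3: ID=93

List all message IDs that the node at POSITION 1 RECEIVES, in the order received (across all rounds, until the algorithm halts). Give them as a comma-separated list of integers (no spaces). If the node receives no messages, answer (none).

Round 1: pos1(id62) recv 54: drop; pos2(id44) recv 62: fwd; pos3(id93) recv 44: drop; pos0(id54) recv 93: fwd
Round 2: pos3(id93) recv 62: drop; pos1(id62) recv 93: fwd
Round 3: pos2(id44) recv 93: fwd
Round 4: pos3(id93) recv 93: ELECTED

Answer: 54,93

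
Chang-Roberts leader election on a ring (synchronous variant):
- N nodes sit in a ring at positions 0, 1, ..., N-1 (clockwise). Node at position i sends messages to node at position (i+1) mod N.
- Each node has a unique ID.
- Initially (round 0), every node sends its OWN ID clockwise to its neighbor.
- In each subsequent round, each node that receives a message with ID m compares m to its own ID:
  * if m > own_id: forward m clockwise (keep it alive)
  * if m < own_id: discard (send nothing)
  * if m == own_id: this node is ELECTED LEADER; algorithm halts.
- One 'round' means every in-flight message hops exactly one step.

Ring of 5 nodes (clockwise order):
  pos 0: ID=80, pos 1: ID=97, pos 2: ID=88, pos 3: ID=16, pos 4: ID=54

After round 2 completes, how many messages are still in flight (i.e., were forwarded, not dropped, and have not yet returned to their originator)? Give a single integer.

Answer: 2

Derivation:
Round 1: pos1(id97) recv 80: drop; pos2(id88) recv 97: fwd; pos3(id16) recv 88: fwd; pos4(id54) recv 16: drop; pos0(id80) recv 54: drop
Round 2: pos3(id16) recv 97: fwd; pos4(id54) recv 88: fwd
After round 2: 2 messages still in flight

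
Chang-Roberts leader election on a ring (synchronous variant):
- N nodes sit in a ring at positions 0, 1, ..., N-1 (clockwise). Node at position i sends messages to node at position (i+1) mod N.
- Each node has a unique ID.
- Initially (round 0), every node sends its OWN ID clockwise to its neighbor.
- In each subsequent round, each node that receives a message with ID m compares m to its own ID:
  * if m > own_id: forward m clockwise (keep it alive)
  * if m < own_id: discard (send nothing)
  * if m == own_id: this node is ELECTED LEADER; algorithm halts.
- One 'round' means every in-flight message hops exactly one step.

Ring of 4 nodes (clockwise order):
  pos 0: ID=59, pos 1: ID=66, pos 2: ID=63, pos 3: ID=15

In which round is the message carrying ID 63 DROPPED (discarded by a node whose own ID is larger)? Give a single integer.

Round 1: pos1(id66) recv 59: drop; pos2(id63) recv 66: fwd; pos3(id15) recv 63: fwd; pos0(id59) recv 15: drop
Round 2: pos3(id15) recv 66: fwd; pos0(id59) recv 63: fwd
Round 3: pos0(id59) recv 66: fwd; pos1(id66) recv 63: drop
Round 4: pos1(id66) recv 66: ELECTED
Message ID 63 originates at pos 2; dropped at pos 1 in round 3

Answer: 3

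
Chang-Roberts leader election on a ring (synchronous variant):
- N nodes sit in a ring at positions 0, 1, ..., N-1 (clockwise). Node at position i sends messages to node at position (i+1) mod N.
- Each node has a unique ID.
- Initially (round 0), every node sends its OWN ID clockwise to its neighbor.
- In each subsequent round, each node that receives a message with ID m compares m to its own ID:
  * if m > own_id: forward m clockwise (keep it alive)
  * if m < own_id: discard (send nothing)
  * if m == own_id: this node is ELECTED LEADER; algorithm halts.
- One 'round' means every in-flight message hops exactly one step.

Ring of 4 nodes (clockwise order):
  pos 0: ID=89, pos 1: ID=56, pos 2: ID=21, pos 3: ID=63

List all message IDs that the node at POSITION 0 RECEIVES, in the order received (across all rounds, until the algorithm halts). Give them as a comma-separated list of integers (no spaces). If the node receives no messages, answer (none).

Answer: 63,89

Derivation:
Round 1: pos1(id56) recv 89: fwd; pos2(id21) recv 56: fwd; pos3(id63) recv 21: drop; pos0(id89) recv 63: drop
Round 2: pos2(id21) recv 89: fwd; pos3(id63) recv 56: drop
Round 3: pos3(id63) recv 89: fwd
Round 4: pos0(id89) recv 89: ELECTED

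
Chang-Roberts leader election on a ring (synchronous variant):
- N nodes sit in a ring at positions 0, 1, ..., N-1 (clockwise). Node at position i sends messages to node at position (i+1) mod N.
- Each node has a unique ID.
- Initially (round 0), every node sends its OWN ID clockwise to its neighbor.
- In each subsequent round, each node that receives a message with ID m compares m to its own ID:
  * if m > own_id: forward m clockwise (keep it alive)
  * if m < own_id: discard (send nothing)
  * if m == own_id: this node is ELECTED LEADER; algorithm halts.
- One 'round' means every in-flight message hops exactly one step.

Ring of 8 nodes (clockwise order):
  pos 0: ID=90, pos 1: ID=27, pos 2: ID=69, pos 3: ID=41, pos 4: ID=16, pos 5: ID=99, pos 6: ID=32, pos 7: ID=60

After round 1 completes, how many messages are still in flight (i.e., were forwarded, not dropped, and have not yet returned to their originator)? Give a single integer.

Answer: 4

Derivation:
Round 1: pos1(id27) recv 90: fwd; pos2(id69) recv 27: drop; pos3(id41) recv 69: fwd; pos4(id16) recv 41: fwd; pos5(id99) recv 16: drop; pos6(id32) recv 99: fwd; pos7(id60) recv 32: drop; pos0(id90) recv 60: drop
After round 1: 4 messages still in flight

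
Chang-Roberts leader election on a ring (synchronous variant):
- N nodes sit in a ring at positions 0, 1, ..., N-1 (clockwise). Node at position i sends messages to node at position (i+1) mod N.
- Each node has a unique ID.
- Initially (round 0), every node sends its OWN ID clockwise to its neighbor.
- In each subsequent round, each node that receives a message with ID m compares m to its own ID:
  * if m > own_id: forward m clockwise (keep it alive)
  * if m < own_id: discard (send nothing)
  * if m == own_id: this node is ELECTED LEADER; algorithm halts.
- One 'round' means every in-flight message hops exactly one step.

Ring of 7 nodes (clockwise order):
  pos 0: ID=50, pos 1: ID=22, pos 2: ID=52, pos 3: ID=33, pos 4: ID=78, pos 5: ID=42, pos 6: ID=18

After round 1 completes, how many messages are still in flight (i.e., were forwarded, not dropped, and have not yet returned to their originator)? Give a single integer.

Answer: 4

Derivation:
Round 1: pos1(id22) recv 50: fwd; pos2(id52) recv 22: drop; pos3(id33) recv 52: fwd; pos4(id78) recv 33: drop; pos5(id42) recv 78: fwd; pos6(id18) recv 42: fwd; pos0(id50) recv 18: drop
After round 1: 4 messages still in flight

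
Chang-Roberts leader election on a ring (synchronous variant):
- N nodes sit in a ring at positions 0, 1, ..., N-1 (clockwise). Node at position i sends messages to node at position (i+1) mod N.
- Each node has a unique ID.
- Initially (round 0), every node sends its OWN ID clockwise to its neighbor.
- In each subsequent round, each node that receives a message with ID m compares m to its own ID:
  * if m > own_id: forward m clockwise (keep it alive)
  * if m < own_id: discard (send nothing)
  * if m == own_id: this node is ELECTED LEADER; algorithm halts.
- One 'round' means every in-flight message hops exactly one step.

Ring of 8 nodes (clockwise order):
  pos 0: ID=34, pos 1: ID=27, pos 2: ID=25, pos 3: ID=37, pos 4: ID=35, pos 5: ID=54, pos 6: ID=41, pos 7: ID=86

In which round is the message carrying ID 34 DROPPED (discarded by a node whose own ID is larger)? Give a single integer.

Round 1: pos1(id27) recv 34: fwd; pos2(id25) recv 27: fwd; pos3(id37) recv 25: drop; pos4(id35) recv 37: fwd; pos5(id54) recv 35: drop; pos6(id41) recv 54: fwd; pos7(id86) recv 41: drop; pos0(id34) recv 86: fwd
Round 2: pos2(id25) recv 34: fwd; pos3(id37) recv 27: drop; pos5(id54) recv 37: drop; pos7(id86) recv 54: drop; pos1(id27) recv 86: fwd
Round 3: pos3(id37) recv 34: drop; pos2(id25) recv 86: fwd
Round 4: pos3(id37) recv 86: fwd
Round 5: pos4(id35) recv 86: fwd
Round 6: pos5(id54) recv 86: fwd
Round 7: pos6(id41) recv 86: fwd
Round 8: pos7(id86) recv 86: ELECTED
Message ID 34 originates at pos 0; dropped at pos 3 in round 3

Answer: 3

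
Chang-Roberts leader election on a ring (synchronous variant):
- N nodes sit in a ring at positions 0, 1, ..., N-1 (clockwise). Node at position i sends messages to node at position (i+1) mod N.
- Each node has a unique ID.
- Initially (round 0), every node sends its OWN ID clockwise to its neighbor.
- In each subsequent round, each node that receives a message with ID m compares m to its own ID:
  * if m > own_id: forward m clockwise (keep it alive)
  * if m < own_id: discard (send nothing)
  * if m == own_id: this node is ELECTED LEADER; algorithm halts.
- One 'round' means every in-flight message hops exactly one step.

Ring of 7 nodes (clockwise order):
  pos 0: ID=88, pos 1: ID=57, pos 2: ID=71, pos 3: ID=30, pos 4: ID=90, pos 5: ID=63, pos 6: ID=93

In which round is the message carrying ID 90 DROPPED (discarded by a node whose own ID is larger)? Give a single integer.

Answer: 2

Derivation:
Round 1: pos1(id57) recv 88: fwd; pos2(id71) recv 57: drop; pos3(id30) recv 71: fwd; pos4(id90) recv 30: drop; pos5(id63) recv 90: fwd; pos6(id93) recv 63: drop; pos0(id88) recv 93: fwd
Round 2: pos2(id71) recv 88: fwd; pos4(id90) recv 71: drop; pos6(id93) recv 90: drop; pos1(id57) recv 93: fwd
Round 3: pos3(id30) recv 88: fwd; pos2(id71) recv 93: fwd
Round 4: pos4(id90) recv 88: drop; pos3(id30) recv 93: fwd
Round 5: pos4(id90) recv 93: fwd
Round 6: pos5(id63) recv 93: fwd
Round 7: pos6(id93) recv 93: ELECTED
Message ID 90 originates at pos 4; dropped at pos 6 in round 2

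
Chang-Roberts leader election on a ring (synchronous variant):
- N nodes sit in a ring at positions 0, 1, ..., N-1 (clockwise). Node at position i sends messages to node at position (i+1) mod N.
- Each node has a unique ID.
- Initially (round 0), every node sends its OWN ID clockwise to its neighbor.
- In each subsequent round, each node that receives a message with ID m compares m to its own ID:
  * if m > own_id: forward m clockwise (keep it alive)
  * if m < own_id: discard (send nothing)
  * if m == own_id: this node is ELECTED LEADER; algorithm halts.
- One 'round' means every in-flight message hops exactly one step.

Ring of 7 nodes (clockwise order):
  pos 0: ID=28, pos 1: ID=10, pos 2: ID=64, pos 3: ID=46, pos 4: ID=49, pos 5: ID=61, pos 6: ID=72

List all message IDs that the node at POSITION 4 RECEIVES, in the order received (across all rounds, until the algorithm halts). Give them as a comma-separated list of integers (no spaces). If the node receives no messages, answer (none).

Answer: 46,64,72

Derivation:
Round 1: pos1(id10) recv 28: fwd; pos2(id64) recv 10: drop; pos3(id46) recv 64: fwd; pos4(id49) recv 46: drop; pos5(id61) recv 49: drop; pos6(id72) recv 61: drop; pos0(id28) recv 72: fwd
Round 2: pos2(id64) recv 28: drop; pos4(id49) recv 64: fwd; pos1(id10) recv 72: fwd
Round 3: pos5(id61) recv 64: fwd; pos2(id64) recv 72: fwd
Round 4: pos6(id72) recv 64: drop; pos3(id46) recv 72: fwd
Round 5: pos4(id49) recv 72: fwd
Round 6: pos5(id61) recv 72: fwd
Round 7: pos6(id72) recv 72: ELECTED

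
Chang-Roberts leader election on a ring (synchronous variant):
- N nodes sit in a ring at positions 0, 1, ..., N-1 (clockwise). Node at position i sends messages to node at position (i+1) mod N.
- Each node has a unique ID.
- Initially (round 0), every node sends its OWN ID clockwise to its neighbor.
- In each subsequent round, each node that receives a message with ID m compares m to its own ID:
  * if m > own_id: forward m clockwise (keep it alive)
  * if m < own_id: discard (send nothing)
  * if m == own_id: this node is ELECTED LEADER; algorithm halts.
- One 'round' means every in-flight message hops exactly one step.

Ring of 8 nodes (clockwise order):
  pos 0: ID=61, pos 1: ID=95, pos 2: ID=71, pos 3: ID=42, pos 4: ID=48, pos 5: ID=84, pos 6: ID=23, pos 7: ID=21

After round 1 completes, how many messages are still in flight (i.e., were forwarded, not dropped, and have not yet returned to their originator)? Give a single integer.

Round 1: pos1(id95) recv 61: drop; pos2(id71) recv 95: fwd; pos3(id42) recv 71: fwd; pos4(id48) recv 42: drop; pos5(id84) recv 48: drop; pos6(id23) recv 84: fwd; pos7(id21) recv 23: fwd; pos0(id61) recv 21: drop
After round 1: 4 messages still in flight

Answer: 4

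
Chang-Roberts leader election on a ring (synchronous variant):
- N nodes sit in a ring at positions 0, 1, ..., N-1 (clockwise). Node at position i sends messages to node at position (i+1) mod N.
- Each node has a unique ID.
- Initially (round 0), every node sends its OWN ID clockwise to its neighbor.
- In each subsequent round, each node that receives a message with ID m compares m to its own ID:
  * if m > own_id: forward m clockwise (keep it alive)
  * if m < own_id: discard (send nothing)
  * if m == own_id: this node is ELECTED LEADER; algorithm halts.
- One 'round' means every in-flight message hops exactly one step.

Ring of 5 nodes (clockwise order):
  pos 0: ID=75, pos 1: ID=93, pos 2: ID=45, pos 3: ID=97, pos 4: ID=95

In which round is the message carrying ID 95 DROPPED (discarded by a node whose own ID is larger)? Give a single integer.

Answer: 4

Derivation:
Round 1: pos1(id93) recv 75: drop; pos2(id45) recv 93: fwd; pos3(id97) recv 45: drop; pos4(id95) recv 97: fwd; pos0(id75) recv 95: fwd
Round 2: pos3(id97) recv 93: drop; pos0(id75) recv 97: fwd; pos1(id93) recv 95: fwd
Round 3: pos1(id93) recv 97: fwd; pos2(id45) recv 95: fwd
Round 4: pos2(id45) recv 97: fwd; pos3(id97) recv 95: drop
Round 5: pos3(id97) recv 97: ELECTED
Message ID 95 originates at pos 4; dropped at pos 3 in round 4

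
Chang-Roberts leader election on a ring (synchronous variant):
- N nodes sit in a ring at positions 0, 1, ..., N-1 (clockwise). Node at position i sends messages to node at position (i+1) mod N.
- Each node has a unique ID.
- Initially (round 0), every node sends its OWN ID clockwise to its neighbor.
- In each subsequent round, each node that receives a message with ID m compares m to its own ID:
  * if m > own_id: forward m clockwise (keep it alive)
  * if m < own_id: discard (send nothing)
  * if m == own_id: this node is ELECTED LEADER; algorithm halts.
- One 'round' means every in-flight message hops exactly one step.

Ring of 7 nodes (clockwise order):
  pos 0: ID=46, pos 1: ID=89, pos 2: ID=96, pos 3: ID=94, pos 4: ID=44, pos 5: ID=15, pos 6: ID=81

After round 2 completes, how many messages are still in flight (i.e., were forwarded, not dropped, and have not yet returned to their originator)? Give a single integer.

Round 1: pos1(id89) recv 46: drop; pos2(id96) recv 89: drop; pos3(id94) recv 96: fwd; pos4(id44) recv 94: fwd; pos5(id15) recv 44: fwd; pos6(id81) recv 15: drop; pos0(id46) recv 81: fwd
Round 2: pos4(id44) recv 96: fwd; pos5(id15) recv 94: fwd; pos6(id81) recv 44: drop; pos1(id89) recv 81: drop
After round 2: 2 messages still in flight

Answer: 2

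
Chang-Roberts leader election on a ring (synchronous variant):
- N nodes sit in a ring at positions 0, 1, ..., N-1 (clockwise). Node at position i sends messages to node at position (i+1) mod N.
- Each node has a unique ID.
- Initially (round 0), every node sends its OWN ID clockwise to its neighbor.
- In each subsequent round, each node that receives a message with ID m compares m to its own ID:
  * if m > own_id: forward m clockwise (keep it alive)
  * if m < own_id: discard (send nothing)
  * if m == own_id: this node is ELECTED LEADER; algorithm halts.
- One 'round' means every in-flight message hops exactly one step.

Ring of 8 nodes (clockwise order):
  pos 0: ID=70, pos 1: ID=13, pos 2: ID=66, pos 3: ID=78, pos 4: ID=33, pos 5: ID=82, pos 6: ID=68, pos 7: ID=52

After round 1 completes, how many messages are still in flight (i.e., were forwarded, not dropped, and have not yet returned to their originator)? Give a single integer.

Round 1: pos1(id13) recv 70: fwd; pos2(id66) recv 13: drop; pos3(id78) recv 66: drop; pos4(id33) recv 78: fwd; pos5(id82) recv 33: drop; pos6(id68) recv 82: fwd; pos7(id52) recv 68: fwd; pos0(id70) recv 52: drop
After round 1: 4 messages still in flight

Answer: 4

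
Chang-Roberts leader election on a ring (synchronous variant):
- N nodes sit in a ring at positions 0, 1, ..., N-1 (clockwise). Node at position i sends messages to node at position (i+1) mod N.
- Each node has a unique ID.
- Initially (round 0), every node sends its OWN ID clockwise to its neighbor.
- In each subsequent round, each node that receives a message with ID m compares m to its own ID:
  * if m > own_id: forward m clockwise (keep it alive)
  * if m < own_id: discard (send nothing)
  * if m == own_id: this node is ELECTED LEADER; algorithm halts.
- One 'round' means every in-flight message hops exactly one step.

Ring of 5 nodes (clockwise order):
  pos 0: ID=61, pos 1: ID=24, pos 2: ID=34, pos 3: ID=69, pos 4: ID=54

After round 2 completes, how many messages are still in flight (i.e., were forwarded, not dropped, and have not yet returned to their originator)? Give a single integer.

Round 1: pos1(id24) recv 61: fwd; pos2(id34) recv 24: drop; pos3(id69) recv 34: drop; pos4(id54) recv 69: fwd; pos0(id61) recv 54: drop
Round 2: pos2(id34) recv 61: fwd; pos0(id61) recv 69: fwd
After round 2: 2 messages still in flight

Answer: 2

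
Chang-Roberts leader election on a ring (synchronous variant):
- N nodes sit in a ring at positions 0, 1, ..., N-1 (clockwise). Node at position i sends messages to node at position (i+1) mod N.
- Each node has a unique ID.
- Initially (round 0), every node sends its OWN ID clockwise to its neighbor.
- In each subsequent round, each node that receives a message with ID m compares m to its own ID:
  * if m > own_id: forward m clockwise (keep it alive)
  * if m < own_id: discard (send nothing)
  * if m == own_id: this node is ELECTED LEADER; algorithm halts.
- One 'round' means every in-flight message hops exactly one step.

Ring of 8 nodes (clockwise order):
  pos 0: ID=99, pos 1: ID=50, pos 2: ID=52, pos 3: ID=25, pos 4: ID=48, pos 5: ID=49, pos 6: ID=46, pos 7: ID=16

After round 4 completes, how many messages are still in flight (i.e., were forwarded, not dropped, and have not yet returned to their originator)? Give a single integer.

Answer: 2

Derivation:
Round 1: pos1(id50) recv 99: fwd; pos2(id52) recv 50: drop; pos3(id25) recv 52: fwd; pos4(id48) recv 25: drop; pos5(id49) recv 48: drop; pos6(id46) recv 49: fwd; pos7(id16) recv 46: fwd; pos0(id99) recv 16: drop
Round 2: pos2(id52) recv 99: fwd; pos4(id48) recv 52: fwd; pos7(id16) recv 49: fwd; pos0(id99) recv 46: drop
Round 3: pos3(id25) recv 99: fwd; pos5(id49) recv 52: fwd; pos0(id99) recv 49: drop
Round 4: pos4(id48) recv 99: fwd; pos6(id46) recv 52: fwd
After round 4: 2 messages still in flight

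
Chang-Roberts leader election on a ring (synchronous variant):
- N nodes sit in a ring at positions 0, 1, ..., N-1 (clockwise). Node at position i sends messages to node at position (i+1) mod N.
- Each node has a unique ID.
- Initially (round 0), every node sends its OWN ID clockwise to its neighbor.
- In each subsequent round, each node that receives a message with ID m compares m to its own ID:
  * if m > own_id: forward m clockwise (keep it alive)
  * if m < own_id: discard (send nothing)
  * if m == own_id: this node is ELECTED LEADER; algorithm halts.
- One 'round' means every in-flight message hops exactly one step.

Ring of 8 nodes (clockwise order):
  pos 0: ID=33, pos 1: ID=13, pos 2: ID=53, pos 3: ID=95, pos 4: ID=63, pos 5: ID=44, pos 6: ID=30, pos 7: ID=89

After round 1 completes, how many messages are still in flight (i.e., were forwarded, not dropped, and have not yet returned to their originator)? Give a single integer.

Round 1: pos1(id13) recv 33: fwd; pos2(id53) recv 13: drop; pos3(id95) recv 53: drop; pos4(id63) recv 95: fwd; pos5(id44) recv 63: fwd; pos6(id30) recv 44: fwd; pos7(id89) recv 30: drop; pos0(id33) recv 89: fwd
After round 1: 5 messages still in flight

Answer: 5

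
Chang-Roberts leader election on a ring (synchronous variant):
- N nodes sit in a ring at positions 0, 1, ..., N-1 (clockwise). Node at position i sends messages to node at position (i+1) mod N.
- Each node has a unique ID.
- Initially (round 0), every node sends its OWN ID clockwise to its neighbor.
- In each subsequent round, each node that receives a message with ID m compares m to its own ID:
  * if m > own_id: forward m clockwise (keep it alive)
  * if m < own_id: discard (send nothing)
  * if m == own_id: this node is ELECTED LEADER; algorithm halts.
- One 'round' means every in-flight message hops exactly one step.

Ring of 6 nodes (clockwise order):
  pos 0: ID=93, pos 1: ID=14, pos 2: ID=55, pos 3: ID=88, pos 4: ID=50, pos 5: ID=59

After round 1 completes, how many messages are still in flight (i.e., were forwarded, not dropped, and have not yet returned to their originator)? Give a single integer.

Answer: 2

Derivation:
Round 1: pos1(id14) recv 93: fwd; pos2(id55) recv 14: drop; pos3(id88) recv 55: drop; pos4(id50) recv 88: fwd; pos5(id59) recv 50: drop; pos0(id93) recv 59: drop
After round 1: 2 messages still in flight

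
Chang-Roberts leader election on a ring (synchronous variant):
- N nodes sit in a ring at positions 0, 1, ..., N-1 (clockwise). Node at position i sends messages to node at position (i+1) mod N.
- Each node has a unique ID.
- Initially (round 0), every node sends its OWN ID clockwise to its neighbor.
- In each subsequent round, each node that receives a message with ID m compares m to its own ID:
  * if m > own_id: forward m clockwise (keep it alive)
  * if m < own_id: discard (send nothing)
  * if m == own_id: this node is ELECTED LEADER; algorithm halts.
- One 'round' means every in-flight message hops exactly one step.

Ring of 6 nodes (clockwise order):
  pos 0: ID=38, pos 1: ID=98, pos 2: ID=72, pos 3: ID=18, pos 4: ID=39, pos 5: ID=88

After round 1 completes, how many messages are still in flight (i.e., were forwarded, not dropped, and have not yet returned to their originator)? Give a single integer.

Round 1: pos1(id98) recv 38: drop; pos2(id72) recv 98: fwd; pos3(id18) recv 72: fwd; pos4(id39) recv 18: drop; pos5(id88) recv 39: drop; pos0(id38) recv 88: fwd
After round 1: 3 messages still in flight

Answer: 3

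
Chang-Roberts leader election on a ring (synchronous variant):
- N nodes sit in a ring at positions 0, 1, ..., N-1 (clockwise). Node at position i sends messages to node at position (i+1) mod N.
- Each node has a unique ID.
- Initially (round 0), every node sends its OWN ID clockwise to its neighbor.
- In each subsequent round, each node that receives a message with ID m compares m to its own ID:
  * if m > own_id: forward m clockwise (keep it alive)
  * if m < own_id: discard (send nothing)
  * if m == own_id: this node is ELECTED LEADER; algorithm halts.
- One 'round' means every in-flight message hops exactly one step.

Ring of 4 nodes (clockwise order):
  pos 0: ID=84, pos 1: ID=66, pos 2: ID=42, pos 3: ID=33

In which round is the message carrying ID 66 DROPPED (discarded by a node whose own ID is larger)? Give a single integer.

Round 1: pos1(id66) recv 84: fwd; pos2(id42) recv 66: fwd; pos3(id33) recv 42: fwd; pos0(id84) recv 33: drop
Round 2: pos2(id42) recv 84: fwd; pos3(id33) recv 66: fwd; pos0(id84) recv 42: drop
Round 3: pos3(id33) recv 84: fwd; pos0(id84) recv 66: drop
Round 4: pos0(id84) recv 84: ELECTED
Message ID 66 originates at pos 1; dropped at pos 0 in round 3

Answer: 3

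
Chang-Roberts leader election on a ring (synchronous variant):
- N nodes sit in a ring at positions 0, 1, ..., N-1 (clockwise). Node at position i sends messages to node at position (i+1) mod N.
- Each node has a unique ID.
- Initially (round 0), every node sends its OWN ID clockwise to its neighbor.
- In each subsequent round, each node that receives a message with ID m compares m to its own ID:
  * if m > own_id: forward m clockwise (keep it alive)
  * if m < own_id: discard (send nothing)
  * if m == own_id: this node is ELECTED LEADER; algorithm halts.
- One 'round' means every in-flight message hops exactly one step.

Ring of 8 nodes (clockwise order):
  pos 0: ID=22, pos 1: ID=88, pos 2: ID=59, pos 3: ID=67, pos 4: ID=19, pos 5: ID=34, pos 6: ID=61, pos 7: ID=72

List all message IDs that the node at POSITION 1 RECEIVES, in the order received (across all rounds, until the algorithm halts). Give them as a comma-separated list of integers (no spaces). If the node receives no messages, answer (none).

Answer: 22,72,88

Derivation:
Round 1: pos1(id88) recv 22: drop; pos2(id59) recv 88: fwd; pos3(id67) recv 59: drop; pos4(id19) recv 67: fwd; pos5(id34) recv 19: drop; pos6(id61) recv 34: drop; pos7(id72) recv 61: drop; pos0(id22) recv 72: fwd
Round 2: pos3(id67) recv 88: fwd; pos5(id34) recv 67: fwd; pos1(id88) recv 72: drop
Round 3: pos4(id19) recv 88: fwd; pos6(id61) recv 67: fwd
Round 4: pos5(id34) recv 88: fwd; pos7(id72) recv 67: drop
Round 5: pos6(id61) recv 88: fwd
Round 6: pos7(id72) recv 88: fwd
Round 7: pos0(id22) recv 88: fwd
Round 8: pos1(id88) recv 88: ELECTED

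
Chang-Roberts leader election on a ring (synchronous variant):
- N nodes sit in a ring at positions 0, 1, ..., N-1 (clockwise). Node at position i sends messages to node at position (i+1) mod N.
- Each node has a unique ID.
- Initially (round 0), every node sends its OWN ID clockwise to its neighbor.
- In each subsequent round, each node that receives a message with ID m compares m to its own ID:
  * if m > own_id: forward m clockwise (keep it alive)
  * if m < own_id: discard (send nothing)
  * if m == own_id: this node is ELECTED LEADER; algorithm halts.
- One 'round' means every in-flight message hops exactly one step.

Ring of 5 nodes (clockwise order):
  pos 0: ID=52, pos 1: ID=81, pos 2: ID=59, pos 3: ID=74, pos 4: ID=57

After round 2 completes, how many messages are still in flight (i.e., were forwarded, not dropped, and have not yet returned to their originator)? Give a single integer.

Answer: 2

Derivation:
Round 1: pos1(id81) recv 52: drop; pos2(id59) recv 81: fwd; pos3(id74) recv 59: drop; pos4(id57) recv 74: fwd; pos0(id52) recv 57: fwd
Round 2: pos3(id74) recv 81: fwd; pos0(id52) recv 74: fwd; pos1(id81) recv 57: drop
After round 2: 2 messages still in flight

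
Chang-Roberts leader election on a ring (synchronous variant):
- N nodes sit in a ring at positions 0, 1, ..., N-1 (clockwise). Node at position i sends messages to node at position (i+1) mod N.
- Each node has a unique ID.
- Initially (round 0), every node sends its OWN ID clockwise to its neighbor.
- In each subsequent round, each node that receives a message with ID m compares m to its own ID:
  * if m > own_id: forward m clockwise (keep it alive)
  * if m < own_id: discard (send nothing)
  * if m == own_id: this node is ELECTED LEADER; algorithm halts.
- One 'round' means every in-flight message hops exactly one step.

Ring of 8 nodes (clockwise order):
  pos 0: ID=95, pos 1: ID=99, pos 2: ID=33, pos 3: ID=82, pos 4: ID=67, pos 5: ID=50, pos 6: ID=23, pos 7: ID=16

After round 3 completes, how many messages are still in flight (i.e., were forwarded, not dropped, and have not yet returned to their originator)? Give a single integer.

Round 1: pos1(id99) recv 95: drop; pos2(id33) recv 99: fwd; pos3(id82) recv 33: drop; pos4(id67) recv 82: fwd; pos5(id50) recv 67: fwd; pos6(id23) recv 50: fwd; pos7(id16) recv 23: fwd; pos0(id95) recv 16: drop
Round 2: pos3(id82) recv 99: fwd; pos5(id50) recv 82: fwd; pos6(id23) recv 67: fwd; pos7(id16) recv 50: fwd; pos0(id95) recv 23: drop
Round 3: pos4(id67) recv 99: fwd; pos6(id23) recv 82: fwd; pos7(id16) recv 67: fwd; pos0(id95) recv 50: drop
After round 3: 3 messages still in flight

Answer: 3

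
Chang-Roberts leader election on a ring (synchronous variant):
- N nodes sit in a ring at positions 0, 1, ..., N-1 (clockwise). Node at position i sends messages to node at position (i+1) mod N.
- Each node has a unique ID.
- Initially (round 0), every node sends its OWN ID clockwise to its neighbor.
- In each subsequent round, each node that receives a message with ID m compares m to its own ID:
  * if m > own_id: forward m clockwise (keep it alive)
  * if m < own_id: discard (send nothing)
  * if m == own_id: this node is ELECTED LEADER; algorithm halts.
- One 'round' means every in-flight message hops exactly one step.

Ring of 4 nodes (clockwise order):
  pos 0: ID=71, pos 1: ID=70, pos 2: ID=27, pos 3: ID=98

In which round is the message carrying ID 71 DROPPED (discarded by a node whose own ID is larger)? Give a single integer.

Round 1: pos1(id70) recv 71: fwd; pos2(id27) recv 70: fwd; pos3(id98) recv 27: drop; pos0(id71) recv 98: fwd
Round 2: pos2(id27) recv 71: fwd; pos3(id98) recv 70: drop; pos1(id70) recv 98: fwd
Round 3: pos3(id98) recv 71: drop; pos2(id27) recv 98: fwd
Round 4: pos3(id98) recv 98: ELECTED
Message ID 71 originates at pos 0; dropped at pos 3 in round 3

Answer: 3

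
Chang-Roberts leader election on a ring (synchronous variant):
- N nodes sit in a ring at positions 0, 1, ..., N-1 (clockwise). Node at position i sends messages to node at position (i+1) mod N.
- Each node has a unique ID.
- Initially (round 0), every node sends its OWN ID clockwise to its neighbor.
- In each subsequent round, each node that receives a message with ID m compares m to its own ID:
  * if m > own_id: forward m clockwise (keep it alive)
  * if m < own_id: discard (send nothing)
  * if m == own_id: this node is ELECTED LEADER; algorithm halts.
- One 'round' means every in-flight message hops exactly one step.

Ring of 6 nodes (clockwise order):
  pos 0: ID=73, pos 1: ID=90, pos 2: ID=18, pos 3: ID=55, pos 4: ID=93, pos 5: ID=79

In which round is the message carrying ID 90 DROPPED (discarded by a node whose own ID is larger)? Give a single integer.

Round 1: pos1(id90) recv 73: drop; pos2(id18) recv 90: fwd; pos3(id55) recv 18: drop; pos4(id93) recv 55: drop; pos5(id79) recv 93: fwd; pos0(id73) recv 79: fwd
Round 2: pos3(id55) recv 90: fwd; pos0(id73) recv 93: fwd; pos1(id90) recv 79: drop
Round 3: pos4(id93) recv 90: drop; pos1(id90) recv 93: fwd
Round 4: pos2(id18) recv 93: fwd
Round 5: pos3(id55) recv 93: fwd
Round 6: pos4(id93) recv 93: ELECTED
Message ID 90 originates at pos 1; dropped at pos 4 in round 3

Answer: 3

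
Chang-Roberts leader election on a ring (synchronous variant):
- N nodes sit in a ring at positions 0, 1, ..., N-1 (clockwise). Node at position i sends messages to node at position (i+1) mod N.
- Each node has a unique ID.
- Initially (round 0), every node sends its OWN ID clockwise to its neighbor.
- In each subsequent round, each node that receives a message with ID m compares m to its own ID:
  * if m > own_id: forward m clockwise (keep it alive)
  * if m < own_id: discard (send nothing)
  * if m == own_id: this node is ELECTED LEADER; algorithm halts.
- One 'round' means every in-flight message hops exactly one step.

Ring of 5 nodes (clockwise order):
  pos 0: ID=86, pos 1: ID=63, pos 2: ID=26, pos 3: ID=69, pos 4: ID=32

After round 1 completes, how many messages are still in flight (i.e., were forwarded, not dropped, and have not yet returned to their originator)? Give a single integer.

Answer: 3

Derivation:
Round 1: pos1(id63) recv 86: fwd; pos2(id26) recv 63: fwd; pos3(id69) recv 26: drop; pos4(id32) recv 69: fwd; pos0(id86) recv 32: drop
After round 1: 3 messages still in flight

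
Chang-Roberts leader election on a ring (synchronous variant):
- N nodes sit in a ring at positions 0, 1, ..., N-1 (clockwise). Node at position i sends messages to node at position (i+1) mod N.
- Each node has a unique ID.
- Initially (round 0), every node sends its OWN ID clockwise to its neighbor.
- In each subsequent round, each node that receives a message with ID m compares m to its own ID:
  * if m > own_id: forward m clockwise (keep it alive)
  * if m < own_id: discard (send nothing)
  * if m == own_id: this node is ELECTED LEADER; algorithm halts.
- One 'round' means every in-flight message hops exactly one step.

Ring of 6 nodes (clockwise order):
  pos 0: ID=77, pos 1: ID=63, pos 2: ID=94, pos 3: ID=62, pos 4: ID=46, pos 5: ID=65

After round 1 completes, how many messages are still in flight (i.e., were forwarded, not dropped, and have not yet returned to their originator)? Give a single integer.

Round 1: pos1(id63) recv 77: fwd; pos2(id94) recv 63: drop; pos3(id62) recv 94: fwd; pos4(id46) recv 62: fwd; pos5(id65) recv 46: drop; pos0(id77) recv 65: drop
After round 1: 3 messages still in flight

Answer: 3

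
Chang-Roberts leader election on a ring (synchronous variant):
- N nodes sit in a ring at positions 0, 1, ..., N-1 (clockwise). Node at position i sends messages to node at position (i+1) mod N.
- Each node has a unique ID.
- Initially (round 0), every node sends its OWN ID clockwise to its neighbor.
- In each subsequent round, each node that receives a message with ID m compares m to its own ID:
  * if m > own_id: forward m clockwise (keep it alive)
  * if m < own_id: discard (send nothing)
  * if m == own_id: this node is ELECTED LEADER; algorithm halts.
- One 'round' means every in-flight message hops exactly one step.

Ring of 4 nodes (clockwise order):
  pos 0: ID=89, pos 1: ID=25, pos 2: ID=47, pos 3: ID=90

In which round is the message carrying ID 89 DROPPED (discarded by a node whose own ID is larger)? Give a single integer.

Round 1: pos1(id25) recv 89: fwd; pos2(id47) recv 25: drop; pos3(id90) recv 47: drop; pos0(id89) recv 90: fwd
Round 2: pos2(id47) recv 89: fwd; pos1(id25) recv 90: fwd
Round 3: pos3(id90) recv 89: drop; pos2(id47) recv 90: fwd
Round 4: pos3(id90) recv 90: ELECTED
Message ID 89 originates at pos 0; dropped at pos 3 in round 3

Answer: 3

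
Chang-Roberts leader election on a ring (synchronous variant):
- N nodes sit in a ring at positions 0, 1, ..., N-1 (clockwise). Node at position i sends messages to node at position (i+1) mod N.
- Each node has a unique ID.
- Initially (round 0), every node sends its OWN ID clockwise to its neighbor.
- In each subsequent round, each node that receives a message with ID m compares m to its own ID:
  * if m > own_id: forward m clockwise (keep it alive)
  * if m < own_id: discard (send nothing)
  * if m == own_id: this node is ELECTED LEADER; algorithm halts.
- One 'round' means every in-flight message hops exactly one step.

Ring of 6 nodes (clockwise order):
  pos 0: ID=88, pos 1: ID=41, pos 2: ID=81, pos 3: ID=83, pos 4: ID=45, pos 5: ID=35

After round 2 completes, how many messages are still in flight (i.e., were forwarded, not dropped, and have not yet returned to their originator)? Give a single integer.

Round 1: pos1(id41) recv 88: fwd; pos2(id81) recv 41: drop; pos3(id83) recv 81: drop; pos4(id45) recv 83: fwd; pos5(id35) recv 45: fwd; pos0(id88) recv 35: drop
Round 2: pos2(id81) recv 88: fwd; pos5(id35) recv 83: fwd; pos0(id88) recv 45: drop
After round 2: 2 messages still in flight

Answer: 2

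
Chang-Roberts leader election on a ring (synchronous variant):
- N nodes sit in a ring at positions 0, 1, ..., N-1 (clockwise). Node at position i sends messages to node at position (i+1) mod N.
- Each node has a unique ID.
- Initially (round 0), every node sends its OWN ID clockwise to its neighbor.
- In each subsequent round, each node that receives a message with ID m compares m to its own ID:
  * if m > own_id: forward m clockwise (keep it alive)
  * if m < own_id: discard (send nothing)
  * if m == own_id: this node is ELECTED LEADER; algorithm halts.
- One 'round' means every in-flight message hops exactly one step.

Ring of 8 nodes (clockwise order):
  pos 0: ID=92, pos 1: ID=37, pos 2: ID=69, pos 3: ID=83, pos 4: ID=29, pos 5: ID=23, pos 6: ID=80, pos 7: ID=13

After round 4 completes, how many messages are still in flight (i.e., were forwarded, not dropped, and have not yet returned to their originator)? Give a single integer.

Answer: 2

Derivation:
Round 1: pos1(id37) recv 92: fwd; pos2(id69) recv 37: drop; pos3(id83) recv 69: drop; pos4(id29) recv 83: fwd; pos5(id23) recv 29: fwd; pos6(id80) recv 23: drop; pos7(id13) recv 80: fwd; pos0(id92) recv 13: drop
Round 2: pos2(id69) recv 92: fwd; pos5(id23) recv 83: fwd; pos6(id80) recv 29: drop; pos0(id92) recv 80: drop
Round 3: pos3(id83) recv 92: fwd; pos6(id80) recv 83: fwd
Round 4: pos4(id29) recv 92: fwd; pos7(id13) recv 83: fwd
After round 4: 2 messages still in flight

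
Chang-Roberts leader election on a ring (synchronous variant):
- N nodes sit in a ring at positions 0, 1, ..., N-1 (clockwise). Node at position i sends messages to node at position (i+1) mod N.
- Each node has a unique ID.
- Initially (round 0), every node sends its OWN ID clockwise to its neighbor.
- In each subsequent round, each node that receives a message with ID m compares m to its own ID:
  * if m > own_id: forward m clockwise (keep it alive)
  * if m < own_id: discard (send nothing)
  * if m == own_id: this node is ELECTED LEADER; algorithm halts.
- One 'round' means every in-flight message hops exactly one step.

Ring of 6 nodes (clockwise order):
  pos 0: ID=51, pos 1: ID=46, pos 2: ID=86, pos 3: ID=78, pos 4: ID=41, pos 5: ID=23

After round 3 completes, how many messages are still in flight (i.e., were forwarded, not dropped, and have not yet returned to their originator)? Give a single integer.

Answer: 2

Derivation:
Round 1: pos1(id46) recv 51: fwd; pos2(id86) recv 46: drop; pos3(id78) recv 86: fwd; pos4(id41) recv 78: fwd; pos5(id23) recv 41: fwd; pos0(id51) recv 23: drop
Round 2: pos2(id86) recv 51: drop; pos4(id41) recv 86: fwd; pos5(id23) recv 78: fwd; pos0(id51) recv 41: drop
Round 3: pos5(id23) recv 86: fwd; pos0(id51) recv 78: fwd
After round 3: 2 messages still in flight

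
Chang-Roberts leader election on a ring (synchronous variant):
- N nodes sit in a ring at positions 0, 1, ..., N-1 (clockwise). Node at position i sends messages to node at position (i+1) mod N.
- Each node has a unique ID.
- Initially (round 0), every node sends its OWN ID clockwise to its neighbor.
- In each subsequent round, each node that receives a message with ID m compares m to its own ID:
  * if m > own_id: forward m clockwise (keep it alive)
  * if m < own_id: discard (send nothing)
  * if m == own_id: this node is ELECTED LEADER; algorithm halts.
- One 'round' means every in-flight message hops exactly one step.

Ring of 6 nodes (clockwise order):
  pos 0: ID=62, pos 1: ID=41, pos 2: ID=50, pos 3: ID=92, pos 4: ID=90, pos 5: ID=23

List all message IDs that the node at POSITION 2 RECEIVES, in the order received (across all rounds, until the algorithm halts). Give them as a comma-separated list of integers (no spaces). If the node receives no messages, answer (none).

Answer: 41,62,90,92

Derivation:
Round 1: pos1(id41) recv 62: fwd; pos2(id50) recv 41: drop; pos3(id92) recv 50: drop; pos4(id90) recv 92: fwd; pos5(id23) recv 90: fwd; pos0(id62) recv 23: drop
Round 2: pos2(id50) recv 62: fwd; pos5(id23) recv 92: fwd; pos0(id62) recv 90: fwd
Round 3: pos3(id92) recv 62: drop; pos0(id62) recv 92: fwd; pos1(id41) recv 90: fwd
Round 4: pos1(id41) recv 92: fwd; pos2(id50) recv 90: fwd
Round 5: pos2(id50) recv 92: fwd; pos3(id92) recv 90: drop
Round 6: pos3(id92) recv 92: ELECTED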